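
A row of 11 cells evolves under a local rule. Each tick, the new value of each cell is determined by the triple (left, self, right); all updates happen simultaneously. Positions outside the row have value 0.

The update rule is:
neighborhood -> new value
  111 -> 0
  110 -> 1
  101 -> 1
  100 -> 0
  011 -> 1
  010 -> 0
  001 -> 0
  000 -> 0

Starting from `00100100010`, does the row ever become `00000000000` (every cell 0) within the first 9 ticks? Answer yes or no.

00000000000
all cells are 0 at tick 1

yes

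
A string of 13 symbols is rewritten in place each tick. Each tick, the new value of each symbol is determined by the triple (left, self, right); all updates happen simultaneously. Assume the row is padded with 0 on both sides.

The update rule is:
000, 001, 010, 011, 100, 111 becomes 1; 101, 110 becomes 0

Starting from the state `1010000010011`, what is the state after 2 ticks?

1011111111101

1011111111110
1011111111101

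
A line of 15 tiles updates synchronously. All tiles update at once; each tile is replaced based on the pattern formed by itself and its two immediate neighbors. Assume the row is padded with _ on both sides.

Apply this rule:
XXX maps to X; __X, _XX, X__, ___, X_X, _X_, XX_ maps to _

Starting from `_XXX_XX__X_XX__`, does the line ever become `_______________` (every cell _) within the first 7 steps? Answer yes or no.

__X____________
_______________
all cells are _ at step 2

yes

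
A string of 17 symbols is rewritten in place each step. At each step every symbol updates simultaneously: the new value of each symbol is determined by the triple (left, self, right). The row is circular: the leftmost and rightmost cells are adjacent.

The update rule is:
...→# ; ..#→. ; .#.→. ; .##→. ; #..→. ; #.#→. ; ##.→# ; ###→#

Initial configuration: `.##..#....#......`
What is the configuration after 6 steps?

.##..#...####.#..

step 1: ..#....##...#####
step 2: ....##..#.#..####
step 3: .##..#........###
step 4: ..#....######..##
step 5: ....##..#####...#
step 6: .##..#...####.#..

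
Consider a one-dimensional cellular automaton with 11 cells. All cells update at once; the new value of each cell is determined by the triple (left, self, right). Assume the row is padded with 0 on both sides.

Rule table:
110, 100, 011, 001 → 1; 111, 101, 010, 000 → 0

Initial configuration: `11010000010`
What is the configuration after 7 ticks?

00100001001

tick 1: 11001000101
tick 2: 11110101000
tick 3: 10010000100
tick 4: 01101001010
tick 5: 11100110001
tick 6: 10111111010
tick 7: 00100001001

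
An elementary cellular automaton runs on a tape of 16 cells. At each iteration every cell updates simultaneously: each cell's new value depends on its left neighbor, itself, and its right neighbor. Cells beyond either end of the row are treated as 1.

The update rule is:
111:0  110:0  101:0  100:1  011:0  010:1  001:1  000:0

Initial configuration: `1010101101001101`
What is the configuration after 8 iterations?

iteration 1: 0010100001110000
iteration 2: 1110110010001001
iteration 3: 0000001111011110
iteration 4: 1000010000000000
iteration 5: 0100111000000001
iteration 6: 0111000100000010
iteration 7: 0000101110000110
iteration 8: 1001100001001000

1001100001001000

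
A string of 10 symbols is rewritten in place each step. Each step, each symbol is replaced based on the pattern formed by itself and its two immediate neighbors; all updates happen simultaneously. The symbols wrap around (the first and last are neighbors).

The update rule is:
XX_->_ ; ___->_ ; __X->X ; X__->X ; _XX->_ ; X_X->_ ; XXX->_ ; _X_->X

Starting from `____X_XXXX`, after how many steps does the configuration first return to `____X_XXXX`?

6

X__XX_____
XXX__X___X
___XXXX_X_
__X_____XX
XXXX___X__
____X_XXXX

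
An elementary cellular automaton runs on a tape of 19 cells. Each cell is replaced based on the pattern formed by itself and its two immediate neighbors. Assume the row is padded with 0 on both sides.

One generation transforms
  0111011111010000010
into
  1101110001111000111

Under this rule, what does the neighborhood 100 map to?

At position 12 the neighborhood is 100; the next row has 1 there.

1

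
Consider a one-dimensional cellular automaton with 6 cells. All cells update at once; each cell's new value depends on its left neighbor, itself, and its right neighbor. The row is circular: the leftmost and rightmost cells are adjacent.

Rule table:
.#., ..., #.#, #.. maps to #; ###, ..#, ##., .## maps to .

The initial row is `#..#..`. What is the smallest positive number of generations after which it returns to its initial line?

##.##.
..#..#
#.##.#
.#..#.
.##.##
#..#..

6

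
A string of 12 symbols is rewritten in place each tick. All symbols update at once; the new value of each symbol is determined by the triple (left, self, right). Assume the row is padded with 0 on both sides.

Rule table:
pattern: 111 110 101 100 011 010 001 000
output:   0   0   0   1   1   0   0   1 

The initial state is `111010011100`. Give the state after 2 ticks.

tick 1: 100001010011
tick 2: 011100001010

011100001010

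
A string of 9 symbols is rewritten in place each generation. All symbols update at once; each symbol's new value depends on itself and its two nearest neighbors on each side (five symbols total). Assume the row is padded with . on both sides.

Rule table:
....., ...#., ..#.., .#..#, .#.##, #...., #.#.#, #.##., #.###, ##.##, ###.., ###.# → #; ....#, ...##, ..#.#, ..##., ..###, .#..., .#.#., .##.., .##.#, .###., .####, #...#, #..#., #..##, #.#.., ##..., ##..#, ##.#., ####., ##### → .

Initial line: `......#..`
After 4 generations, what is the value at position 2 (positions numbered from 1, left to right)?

####.##.#
...###...
#....#.##
#.#.#.##.
position 2 holds .

.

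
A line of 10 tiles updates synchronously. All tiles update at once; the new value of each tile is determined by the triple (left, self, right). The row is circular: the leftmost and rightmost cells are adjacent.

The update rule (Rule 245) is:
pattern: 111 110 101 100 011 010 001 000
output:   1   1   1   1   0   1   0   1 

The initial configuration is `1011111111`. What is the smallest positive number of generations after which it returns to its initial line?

generation 1: 1101111111
generation 2: 1110111111
generation 3: 1111011111
generation 4: 1111101111
generation 5: 1111110111
generation 6: 1111111011
generation 7: 1111111101
generation 8: 1111111110
generation 9: 0111111111
generation 10: 1011111111

10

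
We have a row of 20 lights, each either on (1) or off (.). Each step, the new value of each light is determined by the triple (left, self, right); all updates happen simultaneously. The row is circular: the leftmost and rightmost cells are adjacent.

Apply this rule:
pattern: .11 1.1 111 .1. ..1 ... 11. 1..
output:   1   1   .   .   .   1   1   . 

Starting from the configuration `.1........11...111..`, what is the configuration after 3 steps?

..1..11.1...11.1.1..

...111111.11.1.1.1.1
.1.1....11111.1.1.1.
..1..11.1...11.1.1..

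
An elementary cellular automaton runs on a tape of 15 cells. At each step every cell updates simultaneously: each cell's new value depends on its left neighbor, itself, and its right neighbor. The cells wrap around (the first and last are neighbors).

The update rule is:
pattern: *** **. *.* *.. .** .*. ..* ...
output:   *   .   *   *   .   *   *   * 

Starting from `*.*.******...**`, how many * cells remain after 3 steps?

.***.****.***.*
*.*.*.**.*.*.**
.*****..*****.*
count of *: 11

11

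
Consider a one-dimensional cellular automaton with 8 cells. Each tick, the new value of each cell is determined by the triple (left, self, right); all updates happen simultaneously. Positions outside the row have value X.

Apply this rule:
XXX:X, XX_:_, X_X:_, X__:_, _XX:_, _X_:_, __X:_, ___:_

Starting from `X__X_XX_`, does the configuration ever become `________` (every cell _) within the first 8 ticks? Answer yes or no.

________
all cells are _ at tick 1

yes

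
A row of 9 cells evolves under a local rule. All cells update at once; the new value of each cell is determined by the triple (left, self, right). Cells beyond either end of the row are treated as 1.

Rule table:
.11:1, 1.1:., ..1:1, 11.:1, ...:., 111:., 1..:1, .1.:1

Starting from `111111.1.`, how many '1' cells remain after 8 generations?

generation 1: .....1.1.
generation 2: 1...11.1.
generation 3: 11.111.1.
generation 4: .1.1.1.1.
generation 5: .1.1.1.1.  (fixed point — unchanged through generation 8)
count of 1: 4

4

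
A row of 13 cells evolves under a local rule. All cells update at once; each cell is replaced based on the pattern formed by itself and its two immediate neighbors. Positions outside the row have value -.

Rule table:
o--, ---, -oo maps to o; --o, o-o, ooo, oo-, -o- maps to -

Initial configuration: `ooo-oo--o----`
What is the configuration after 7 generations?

---ooo-o----o

generation 1: o---o-o--oooo
generation 2: -oo----o-o---
generation 3: -o-ooo----ooo
generation 4: ---o--ooo-o--
generation 5: oo--o-o----oo
generation 6: o-o----ooo-o-
generation 7: ---ooo-o----o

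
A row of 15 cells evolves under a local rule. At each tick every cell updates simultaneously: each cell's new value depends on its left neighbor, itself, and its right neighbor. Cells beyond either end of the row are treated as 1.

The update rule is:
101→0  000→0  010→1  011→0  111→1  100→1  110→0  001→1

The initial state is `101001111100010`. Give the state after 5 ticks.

001110111010110
110100010010000
100110111111001
011000011110110
000100101100000

000100101100000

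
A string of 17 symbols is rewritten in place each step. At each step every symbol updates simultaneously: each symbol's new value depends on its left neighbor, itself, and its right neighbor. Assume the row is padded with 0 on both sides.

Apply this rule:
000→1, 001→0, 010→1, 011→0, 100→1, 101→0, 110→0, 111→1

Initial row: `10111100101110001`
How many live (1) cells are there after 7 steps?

step 1: 10011010100101101
step 2: 11000010110100001
step 3: 00111010000111101
step 4: 10010011110011001
step 5: 11011001101000101
step 6: 00000100001110101
step 7: 11110111100100101
count of 1: 11

11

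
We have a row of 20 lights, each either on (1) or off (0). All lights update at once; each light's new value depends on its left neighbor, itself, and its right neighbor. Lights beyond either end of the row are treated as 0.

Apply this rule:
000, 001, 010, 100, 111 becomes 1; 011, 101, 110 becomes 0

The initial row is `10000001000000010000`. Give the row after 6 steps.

01000111111111100010

11111111111111111111
01111111111111111110
10111111111111111101
10011111111111111001
11101111111111110111
01000111111111100010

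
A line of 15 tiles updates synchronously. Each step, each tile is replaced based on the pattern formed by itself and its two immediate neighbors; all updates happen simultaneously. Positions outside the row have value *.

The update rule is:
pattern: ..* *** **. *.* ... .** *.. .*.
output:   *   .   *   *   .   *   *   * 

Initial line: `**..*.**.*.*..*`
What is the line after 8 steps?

step 1: .**************
step 2: **.............
step 3: .**...........*
step 4: ****.........**
step 5: ...**.......**.
step 6: *.****.....****
step 7: ***..**...**...
step 8: ..******.****.*

..******.****.*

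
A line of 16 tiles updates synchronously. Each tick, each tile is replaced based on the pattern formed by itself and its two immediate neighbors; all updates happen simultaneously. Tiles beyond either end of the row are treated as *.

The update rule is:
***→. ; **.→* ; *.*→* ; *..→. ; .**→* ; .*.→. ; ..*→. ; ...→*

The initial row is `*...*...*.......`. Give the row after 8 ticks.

*......***.***.*

*.*...*...*****.
**..*...*.*...**
.*....*..*..*.*.
*..**........*.*
*..**.******..**
*..****....*..*.
*..*..*.**.....*
*......***.***.*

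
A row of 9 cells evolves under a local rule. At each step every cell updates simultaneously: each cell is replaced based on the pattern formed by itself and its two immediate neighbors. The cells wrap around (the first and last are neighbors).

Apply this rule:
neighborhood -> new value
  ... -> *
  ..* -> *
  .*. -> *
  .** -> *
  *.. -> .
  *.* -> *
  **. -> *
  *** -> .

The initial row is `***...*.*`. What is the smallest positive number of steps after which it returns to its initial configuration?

18

step 1: ..*.*****
step 2: .****...*
step 3: **..*.***
step 4: .*.****..
step 5: ****..*.*
step 6: ...*.****
step 7: .*****..*
step 8: **...*.**
step 9: .*.*****.
step 10: ****...*.
step 11: *..*.****
step 12: *.****...
step 13: ***..*.**
step 14: ..*.****.
step 15: *****..*.
step 16: *...*.***
step 17: *.*****..
step 18: ***...*.*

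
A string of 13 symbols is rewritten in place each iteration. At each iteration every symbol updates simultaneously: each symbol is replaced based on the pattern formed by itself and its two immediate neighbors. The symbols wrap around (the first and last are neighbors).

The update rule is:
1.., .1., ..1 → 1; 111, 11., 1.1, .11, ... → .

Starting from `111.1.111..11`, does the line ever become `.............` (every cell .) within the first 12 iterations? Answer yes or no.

no

....1....11..
...111..1..1.
..1...1111111
1111.1.......
.....11.....1
1...1..1...11
.1.111111.1..
11........11.
..1......1...
.111....111..
1...1..1...1.
11.111111.11.
iteration 12 is 11.111111.11., still not uniform .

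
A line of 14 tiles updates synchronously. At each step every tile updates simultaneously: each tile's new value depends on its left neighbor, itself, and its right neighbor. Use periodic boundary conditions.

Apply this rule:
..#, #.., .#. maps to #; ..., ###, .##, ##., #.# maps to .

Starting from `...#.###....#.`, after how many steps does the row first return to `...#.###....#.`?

..##....#..###
##..#..####...
..#####....#.#
##.....#..##.#
..#...####....
.###.#....#...
#....##..###..
##..#..##...##
..#####..#.#..
.#.....###.##.
###...#......#
...#.###....#.

12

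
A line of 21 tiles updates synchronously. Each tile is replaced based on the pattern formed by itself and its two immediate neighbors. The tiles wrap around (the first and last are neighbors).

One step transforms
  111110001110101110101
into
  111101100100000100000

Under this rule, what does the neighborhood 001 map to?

0

At position 7 the neighborhood is 001; the next row has 0 there.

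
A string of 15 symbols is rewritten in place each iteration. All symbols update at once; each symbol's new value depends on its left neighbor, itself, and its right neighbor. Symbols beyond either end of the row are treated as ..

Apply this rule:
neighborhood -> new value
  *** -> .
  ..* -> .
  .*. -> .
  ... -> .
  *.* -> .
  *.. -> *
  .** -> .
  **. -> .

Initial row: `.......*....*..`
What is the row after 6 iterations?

........*....*.
.........*....*
..........*....
...........*...
............*..
.............*.

.............*.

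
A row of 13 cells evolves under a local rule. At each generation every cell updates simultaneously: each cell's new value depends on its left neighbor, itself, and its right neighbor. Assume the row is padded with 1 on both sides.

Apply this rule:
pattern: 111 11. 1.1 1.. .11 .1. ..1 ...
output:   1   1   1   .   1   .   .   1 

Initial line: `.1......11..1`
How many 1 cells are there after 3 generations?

9

generation 1: 1..1111.11..1
generation 2: 1..1111111..1
generation 3: 1..1111111..1
count of 1: 9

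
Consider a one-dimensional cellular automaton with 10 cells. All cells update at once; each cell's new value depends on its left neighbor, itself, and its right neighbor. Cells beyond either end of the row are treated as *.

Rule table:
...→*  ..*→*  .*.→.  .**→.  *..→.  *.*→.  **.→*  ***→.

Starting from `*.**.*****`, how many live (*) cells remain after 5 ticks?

*..*......
*.*..*****
*...*.....
*.**..****
*..*.*....
count of *: 3

3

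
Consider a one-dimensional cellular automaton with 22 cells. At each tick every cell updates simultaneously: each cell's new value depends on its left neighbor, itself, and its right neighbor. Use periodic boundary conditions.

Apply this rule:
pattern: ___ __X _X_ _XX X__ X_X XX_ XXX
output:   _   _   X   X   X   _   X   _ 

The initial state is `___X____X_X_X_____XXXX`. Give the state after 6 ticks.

_X_X_XX_X_X_X_X_X_XX_X

X__XX___X_X_XX____X__X
XX_XXX__X_X_XXX___XX_X
_X_X_XX_X_X_X_XX__XX_X
_X_X_XX_X_X_X_XXX_XX_X
_X_X_XX_X_X_X_X_X_XX_X
_X_X_XX_X_X_X_X_X_XX_X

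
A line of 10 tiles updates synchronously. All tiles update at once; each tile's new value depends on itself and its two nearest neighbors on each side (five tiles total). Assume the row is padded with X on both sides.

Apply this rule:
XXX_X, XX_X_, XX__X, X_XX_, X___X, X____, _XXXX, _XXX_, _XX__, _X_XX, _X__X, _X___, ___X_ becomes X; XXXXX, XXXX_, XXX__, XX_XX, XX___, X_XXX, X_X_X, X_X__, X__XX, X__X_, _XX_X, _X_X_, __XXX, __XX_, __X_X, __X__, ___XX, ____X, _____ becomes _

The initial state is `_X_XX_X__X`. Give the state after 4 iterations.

___X__XX__

iteration 1: X_XX_X_X__
iteration 2: X_X_X___X_
iteration 3: XX___XXX_X
iteration 4: ___X__XX__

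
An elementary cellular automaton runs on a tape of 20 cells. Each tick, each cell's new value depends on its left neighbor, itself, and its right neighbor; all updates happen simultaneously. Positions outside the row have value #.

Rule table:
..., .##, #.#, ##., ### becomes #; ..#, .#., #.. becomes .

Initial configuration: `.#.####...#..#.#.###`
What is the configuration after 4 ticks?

########..###..#####

#.#####.#.....#.####
########..###..#####
########..###..#####  (fixed point — unchanged through tick 4)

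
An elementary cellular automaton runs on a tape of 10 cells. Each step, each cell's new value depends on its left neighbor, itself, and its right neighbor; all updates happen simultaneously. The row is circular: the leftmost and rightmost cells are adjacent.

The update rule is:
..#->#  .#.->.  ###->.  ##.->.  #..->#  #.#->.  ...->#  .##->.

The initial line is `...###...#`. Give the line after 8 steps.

...###....

step 1: ###...###.
step 2: ...###....
step 3: ###...####
step 4: ...###....  (repeats step 2; period 2)
step 8: ...###....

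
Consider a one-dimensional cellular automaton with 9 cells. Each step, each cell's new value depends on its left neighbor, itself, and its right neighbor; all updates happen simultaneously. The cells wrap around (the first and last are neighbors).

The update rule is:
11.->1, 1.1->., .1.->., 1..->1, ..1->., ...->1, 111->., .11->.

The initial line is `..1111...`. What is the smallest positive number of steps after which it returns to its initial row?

18

1....1111
1111.....
...11111.
11.....11
.11111...
.....1111
1111....1
...1111..
11....111
.1111....
....11111
111.....1
..11111..
1.....111
11111....
....1111.
111....11
..1111...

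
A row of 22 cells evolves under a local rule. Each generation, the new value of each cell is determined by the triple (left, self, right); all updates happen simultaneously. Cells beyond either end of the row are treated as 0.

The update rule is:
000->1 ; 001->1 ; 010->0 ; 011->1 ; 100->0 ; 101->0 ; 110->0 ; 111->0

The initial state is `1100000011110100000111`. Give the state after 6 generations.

generation 1: 1001111110000001111100
generation 2: 0011000000111111000001
generation 3: 1110011111100000011110
generation 4: 1000110000001111110000
generation 5: 0011100111111000000111
generation 6: 1110001100000011111100

1110001100000011111100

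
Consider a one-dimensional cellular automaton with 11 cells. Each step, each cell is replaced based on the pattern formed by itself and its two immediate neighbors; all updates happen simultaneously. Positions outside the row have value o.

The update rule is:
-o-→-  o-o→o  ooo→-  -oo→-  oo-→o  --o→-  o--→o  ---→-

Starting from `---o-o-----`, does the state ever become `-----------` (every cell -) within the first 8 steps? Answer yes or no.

o---o-o----
oo---o-o---
-oo---o-o--
o-oo---o-o-
oo-oo---o-o
-oo-oo---o-
o-oo-oo---o
oo-oo-oo---
step 8 is oo-oo-oo---, still not uniform -

no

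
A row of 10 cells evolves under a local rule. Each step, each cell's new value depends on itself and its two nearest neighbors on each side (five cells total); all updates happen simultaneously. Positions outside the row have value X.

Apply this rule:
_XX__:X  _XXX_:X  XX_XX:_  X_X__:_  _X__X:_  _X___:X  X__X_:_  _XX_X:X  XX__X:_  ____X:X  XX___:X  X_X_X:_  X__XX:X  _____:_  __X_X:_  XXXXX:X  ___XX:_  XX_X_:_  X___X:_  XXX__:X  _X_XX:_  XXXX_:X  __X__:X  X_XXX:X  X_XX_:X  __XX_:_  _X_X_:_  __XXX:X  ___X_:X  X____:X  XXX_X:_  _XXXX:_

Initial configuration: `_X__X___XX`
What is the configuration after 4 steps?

XXX_XX_X__

step 1: ____XX__X_
step 2: XXX__X____
step 3: XXX__XXXX_
step 4: XXX_XX_X__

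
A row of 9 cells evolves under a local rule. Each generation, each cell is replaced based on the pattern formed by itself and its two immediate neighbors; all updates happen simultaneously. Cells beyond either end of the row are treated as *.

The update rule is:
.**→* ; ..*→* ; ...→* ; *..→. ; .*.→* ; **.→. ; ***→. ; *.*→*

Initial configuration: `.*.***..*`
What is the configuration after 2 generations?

.....***.

****...**
.....***.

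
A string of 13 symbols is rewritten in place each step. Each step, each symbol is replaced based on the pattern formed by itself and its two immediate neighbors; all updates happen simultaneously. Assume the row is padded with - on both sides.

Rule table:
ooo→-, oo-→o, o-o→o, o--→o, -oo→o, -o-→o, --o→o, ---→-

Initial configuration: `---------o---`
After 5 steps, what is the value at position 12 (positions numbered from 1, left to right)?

--------ooo--
-------oo-oo-
------ooooooo
-----oo-----o
----oooo---oo
position 12 holds o

o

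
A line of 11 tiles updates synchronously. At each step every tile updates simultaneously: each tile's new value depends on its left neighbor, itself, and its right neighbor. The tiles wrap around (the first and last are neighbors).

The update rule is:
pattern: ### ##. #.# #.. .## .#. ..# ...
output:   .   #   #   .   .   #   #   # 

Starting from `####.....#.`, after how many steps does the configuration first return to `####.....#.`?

step 1: ...#.######
step 2: .####.....#
step 3: #...#.#####
step 4: #.####.....
step 5: ##...#.####
step 6: .#.####....
step 7: ###...#.###
step 8: ..#.####...
step 9: ####...#.##
step 10: ...#.####..
step 11: #####...#.#
step 12: ....#.####.
step 13: ######...#.
step 14: .....#.####
step 15: .######...#
step 16: #.....#.###
step 17: #.######...
step 18: ##.....#.##
step 19: .#.######..
step 20: ###.....#.#
step 21: ..#.######.
step 22: ####.....#.

22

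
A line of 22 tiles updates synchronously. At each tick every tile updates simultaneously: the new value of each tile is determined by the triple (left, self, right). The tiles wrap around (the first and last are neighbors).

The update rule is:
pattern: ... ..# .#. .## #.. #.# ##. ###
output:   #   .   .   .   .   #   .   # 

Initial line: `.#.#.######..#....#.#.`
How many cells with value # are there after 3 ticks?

tick 1: ..#.#.####.....##..#..
tick 2: #..#.#.##..###.......#
tick 3: ....#.#.....#..#####..
count of #: 8

8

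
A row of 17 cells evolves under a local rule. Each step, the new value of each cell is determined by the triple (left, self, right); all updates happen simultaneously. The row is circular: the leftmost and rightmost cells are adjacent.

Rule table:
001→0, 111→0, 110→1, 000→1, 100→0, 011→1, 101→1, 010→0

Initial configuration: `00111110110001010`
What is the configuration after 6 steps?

11101000110001000

10100011110100100
01001010011000000
00000100011011111
01110001011110001
11010100110010100
11101000110001000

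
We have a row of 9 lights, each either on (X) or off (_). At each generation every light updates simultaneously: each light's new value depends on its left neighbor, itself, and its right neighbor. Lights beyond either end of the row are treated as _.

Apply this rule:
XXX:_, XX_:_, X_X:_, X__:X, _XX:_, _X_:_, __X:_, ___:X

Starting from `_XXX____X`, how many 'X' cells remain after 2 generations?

5

generation 1: ____XXX__
generation 2: XXX____XX
count of X: 5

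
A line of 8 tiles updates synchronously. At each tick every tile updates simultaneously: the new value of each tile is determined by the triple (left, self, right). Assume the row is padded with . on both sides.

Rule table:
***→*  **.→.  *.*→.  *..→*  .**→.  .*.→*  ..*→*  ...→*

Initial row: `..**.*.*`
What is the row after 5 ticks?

**...*.*
..****.*
**.**..*
.....***
*****.*.

*****.*.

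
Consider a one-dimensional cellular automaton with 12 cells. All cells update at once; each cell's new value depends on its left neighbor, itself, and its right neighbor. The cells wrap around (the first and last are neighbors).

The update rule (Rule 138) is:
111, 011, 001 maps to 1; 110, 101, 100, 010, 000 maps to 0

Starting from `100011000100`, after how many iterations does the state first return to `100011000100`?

iteration 1: 000110001001
iteration 2: 001100010010
iteration 3: 011000100100
iteration 4: 110001001000
iteration 5: 100010010001
iteration 6: 000100100011
iteration 7: 001001000110
iteration 8: 010010001100
iteration 9: 100100011000
iteration 10: 001000110001
iteration 11: 010001100010
iteration 12: 100011000100

12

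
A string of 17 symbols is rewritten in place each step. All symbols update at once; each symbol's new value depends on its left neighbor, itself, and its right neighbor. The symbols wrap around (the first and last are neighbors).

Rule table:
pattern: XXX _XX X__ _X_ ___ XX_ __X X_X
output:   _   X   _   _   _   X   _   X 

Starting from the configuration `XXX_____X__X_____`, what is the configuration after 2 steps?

_X_______________

step 1: X_X______________
step 2: _X_______________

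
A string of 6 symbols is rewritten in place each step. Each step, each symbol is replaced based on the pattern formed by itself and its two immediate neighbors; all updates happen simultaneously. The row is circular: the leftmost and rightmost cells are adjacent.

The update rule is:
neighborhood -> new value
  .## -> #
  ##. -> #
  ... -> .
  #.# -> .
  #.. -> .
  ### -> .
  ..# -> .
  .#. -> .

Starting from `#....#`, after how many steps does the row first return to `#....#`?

#....#

1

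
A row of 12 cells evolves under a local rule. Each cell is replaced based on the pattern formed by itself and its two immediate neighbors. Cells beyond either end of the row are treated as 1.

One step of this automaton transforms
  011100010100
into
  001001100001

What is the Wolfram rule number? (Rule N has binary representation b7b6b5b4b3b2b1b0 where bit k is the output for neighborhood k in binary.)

131

position 2: 111 → 1  (bit 7 = 1)
position 3: 110 → 0  (bit 6 = 0)
position 0: 101 → 0  (bit 5 = 0)
position 4: 100 → 0  (bit 4 = 0)
position 1: 011 → 0  (bit 3 = 0)
position 7: 010 → 0  (bit 2 = 0)
position 6: 001 → 1  (bit 1 = 1)
position 5: 000 → 1  (bit 0 = 1)
bits b7..b0 = 10000011 = 131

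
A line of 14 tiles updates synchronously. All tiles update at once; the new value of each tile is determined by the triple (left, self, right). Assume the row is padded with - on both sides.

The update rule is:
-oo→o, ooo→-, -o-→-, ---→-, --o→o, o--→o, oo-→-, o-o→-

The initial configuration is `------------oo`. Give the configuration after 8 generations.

generation 1: -----------oo-
generation 2: ----------oo-o
generation 3: ---------oo---
generation 4: --------oo-o--
generation 5: -------oo---o-
generation 6: ------oo-o-o-o
generation 7: -----oo-------
generation 8: ----oo-o------

----oo-o------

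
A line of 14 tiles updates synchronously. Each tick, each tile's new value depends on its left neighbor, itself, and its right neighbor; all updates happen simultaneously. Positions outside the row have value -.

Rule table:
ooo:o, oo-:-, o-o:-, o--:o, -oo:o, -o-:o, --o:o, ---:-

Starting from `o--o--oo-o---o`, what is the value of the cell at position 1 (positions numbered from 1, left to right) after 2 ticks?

ooooooo--oo-oo
oooooo-ooo--o-
position 1 holds o

o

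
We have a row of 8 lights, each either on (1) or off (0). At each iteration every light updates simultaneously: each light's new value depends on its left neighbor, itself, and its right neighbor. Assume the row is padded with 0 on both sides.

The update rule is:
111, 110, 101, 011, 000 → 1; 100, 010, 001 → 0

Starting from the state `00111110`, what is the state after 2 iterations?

iteration 1: 10111110
iteration 2: 01111110

01111110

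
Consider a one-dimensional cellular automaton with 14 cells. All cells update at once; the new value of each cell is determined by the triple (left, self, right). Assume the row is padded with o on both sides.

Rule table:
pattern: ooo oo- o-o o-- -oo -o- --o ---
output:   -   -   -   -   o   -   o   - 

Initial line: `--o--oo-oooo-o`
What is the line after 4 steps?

-oo--o----oo--

-o--oo--o----o
---oo--o----oo
--oo--o----oo-
-oo--o----oo--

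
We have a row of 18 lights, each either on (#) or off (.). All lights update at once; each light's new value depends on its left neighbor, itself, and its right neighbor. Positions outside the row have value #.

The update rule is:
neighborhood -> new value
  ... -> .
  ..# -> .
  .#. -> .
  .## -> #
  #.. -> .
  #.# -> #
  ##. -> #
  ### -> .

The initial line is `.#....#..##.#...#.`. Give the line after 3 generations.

#.........#......#

#........###.....#
#........#.#.....#
#.........#......#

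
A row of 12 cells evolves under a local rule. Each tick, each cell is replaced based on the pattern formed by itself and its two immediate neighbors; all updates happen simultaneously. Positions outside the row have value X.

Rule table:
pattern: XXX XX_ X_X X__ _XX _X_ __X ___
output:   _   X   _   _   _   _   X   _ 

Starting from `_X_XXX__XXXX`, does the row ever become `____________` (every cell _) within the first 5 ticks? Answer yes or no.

no

_____X_X____
____X______X
___X______X_
__X______X__
_X______X__X
tick 5 is _X______X__X, still not uniform _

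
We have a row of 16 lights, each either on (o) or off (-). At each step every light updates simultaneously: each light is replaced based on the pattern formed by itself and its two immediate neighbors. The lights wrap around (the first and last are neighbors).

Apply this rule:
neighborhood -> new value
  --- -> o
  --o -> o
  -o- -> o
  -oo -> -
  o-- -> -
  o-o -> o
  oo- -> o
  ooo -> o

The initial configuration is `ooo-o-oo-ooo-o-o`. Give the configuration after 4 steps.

step 1: oooooo-oo-ooooo-
step 2: -oooooo-oo-ooooo
step 3: o-oooooo-oo-oooo
step 4: oo-oooooo-oo-ooo

oo-oooooo-oo-ooo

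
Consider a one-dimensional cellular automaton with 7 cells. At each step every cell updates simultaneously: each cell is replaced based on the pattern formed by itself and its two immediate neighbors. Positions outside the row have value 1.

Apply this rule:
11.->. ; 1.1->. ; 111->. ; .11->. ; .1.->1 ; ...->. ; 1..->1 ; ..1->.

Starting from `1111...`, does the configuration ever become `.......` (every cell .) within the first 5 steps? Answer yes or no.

no

....1..
1...11.
.1.....
.11....
...1...
step 5 is ...1..., still not uniform .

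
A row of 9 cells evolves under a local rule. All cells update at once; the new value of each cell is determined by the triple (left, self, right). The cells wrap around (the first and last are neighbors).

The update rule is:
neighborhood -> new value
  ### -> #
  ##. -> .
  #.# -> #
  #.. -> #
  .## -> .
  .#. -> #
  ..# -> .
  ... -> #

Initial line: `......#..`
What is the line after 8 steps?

#.#..#.#.

step 1: #####.###
step 2: ####.#.##
step 3: ###.###.#
step 4: ##.#.#.#.
step 5: ..#######
step 6: #..#####.
step 7: ##..###.#
step 8: #.#..#.#.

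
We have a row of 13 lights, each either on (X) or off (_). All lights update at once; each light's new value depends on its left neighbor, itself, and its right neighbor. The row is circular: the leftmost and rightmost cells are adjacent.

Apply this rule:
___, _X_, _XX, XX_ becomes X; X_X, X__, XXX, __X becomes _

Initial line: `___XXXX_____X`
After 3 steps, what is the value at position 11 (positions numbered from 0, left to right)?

_X_X__X_XXX_X
_X_X__X_X_X_X
_X_X__X_X_X_X
position 11 holds _

_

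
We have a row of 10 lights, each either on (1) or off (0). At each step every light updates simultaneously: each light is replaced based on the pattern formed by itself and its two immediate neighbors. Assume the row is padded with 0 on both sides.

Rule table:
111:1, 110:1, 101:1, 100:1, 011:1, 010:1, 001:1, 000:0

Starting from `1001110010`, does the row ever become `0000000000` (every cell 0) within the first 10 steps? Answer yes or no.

1111111111
1111111111  (fixed point — unchanged through step 10)
step 10 is 1111111111, still not uniform 0

no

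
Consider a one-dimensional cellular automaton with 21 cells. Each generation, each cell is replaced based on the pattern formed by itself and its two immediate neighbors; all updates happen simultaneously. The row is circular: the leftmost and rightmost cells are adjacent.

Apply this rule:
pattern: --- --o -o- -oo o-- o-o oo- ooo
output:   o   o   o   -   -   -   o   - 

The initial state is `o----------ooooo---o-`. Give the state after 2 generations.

o---------o-oooo---o-

o-ooooooooo----o-ooo-
o---------o-oooo---o-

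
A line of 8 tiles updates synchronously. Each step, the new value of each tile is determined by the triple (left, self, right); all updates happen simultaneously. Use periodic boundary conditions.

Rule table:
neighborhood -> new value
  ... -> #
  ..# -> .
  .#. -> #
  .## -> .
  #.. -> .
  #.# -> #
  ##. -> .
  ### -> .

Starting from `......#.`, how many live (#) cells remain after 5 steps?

3

#####.#.
.....###
.###....
.....###  (repeats step 2; period 2)
step 5: .###....
count of #: 3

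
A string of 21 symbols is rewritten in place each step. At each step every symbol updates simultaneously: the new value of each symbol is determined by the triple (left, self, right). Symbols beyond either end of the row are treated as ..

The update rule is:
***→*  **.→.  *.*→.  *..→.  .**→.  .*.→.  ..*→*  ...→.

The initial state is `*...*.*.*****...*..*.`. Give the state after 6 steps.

...*.....***...*..*..
..*.....*.*...*..*...
.*.....*.....*..*....
*.....*.....*..*.....
.....*.....*..*......
....*.....*..*.......

....*.....*..*.......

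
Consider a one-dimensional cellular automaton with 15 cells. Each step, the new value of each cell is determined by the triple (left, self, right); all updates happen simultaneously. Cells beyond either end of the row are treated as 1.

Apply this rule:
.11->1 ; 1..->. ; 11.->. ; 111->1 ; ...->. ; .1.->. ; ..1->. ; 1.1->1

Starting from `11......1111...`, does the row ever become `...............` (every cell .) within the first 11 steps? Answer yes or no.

yes

1.......111....
........11.....
........1......
...............
all cells are . at step 4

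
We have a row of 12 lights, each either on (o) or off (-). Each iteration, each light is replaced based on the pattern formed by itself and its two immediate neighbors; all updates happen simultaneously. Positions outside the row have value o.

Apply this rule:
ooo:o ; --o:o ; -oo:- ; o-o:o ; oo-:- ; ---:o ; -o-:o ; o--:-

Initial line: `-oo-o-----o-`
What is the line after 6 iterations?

-o-ooooo-o-o

o--oo-oooooo
--o--o-ooooo
-oo-ooo-oooo
o--o-o-o-ooo
--ooooooo-oo
-o-ooooo-o-o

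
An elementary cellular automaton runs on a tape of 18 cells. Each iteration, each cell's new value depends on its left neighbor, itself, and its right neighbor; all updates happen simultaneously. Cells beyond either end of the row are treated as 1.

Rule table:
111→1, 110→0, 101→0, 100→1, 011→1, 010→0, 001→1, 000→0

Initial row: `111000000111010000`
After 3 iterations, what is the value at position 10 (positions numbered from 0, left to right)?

0

110100001110001001
100010011101010111
010101111000000111
position 10 holds 0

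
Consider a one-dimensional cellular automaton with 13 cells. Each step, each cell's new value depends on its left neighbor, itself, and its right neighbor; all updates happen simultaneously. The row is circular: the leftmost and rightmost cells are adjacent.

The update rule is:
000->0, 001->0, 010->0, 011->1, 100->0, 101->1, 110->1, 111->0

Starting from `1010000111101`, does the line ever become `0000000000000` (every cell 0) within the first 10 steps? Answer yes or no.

1100000100111
0100000000100
0000000000000
all cells are 0 at step 3

yes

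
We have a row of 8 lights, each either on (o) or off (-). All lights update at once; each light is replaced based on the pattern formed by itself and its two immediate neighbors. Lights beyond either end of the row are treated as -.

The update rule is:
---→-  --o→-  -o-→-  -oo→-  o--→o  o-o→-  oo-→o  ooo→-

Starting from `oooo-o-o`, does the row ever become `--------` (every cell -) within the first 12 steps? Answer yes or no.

yes

---o----
----o---
-----o--
------o-
-------o
--------
all cells are - at step 6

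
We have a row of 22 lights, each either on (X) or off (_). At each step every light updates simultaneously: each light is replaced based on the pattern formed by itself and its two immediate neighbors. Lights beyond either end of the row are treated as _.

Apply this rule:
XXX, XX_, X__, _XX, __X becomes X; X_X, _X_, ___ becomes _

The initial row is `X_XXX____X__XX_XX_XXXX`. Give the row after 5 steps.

__XXXX__X_XXXX_XX_XXXX
_XXXXXXX__XXXX_XX_XXXX
XXXXXXXXXXXXXX_XX_XXXX
XXXXXXXXXXXXXX_XX_XXXX  (fixed point — unchanged through step 5)

XXXXXXXXXXXXXX_XX_XXXX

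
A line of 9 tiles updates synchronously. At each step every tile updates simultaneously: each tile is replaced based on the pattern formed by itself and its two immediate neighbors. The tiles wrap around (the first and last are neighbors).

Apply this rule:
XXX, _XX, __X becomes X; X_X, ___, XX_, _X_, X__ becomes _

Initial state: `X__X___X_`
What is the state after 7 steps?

X____X___

__X___X__
_X___X___
X___X____
___X____X
__X____X_
_X____X__
X____X___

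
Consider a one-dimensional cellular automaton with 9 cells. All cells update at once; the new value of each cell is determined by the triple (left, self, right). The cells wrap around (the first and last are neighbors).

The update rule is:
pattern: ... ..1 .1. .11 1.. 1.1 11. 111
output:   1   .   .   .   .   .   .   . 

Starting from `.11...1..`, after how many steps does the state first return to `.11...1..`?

2

....1...1
.11...1..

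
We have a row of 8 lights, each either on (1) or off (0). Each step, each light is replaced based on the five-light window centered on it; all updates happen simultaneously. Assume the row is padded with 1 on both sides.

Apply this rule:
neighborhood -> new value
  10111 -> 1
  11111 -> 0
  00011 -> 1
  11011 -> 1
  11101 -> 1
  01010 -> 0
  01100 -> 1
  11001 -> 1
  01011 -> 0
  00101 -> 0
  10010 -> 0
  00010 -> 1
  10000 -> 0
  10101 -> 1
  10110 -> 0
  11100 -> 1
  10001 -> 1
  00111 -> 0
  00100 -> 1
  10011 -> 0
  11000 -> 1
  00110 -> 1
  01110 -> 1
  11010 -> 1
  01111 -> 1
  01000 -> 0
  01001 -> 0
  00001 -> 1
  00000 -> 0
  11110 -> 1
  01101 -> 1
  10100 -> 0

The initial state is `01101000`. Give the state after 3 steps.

10110011
11011001
11101100

11101100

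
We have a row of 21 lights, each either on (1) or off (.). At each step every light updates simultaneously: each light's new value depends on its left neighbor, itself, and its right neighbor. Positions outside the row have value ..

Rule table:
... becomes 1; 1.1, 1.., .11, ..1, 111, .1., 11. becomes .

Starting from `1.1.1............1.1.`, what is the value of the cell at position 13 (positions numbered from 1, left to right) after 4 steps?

......1111111111.....
11111............1111
......1111111111.....  (repeats step 1; period 2)
step 4: 11111............1111
position 13 holds .

.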